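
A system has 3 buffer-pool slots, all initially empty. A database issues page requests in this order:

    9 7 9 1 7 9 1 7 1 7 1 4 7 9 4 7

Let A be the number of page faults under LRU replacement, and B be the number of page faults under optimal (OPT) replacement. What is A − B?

1

Under LRU: F F . F . . . . . . . F . F . . → 5 faults.
Under OPT: F F . F . . . . . . . F . . . . → 4 faults.
A − B = 5 − 4 = 1.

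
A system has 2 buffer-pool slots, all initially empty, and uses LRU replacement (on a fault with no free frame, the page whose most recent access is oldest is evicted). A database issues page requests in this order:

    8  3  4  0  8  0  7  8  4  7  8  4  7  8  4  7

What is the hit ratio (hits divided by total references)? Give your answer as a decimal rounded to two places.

8 -> fault, frames [8]
3 -> fault, frames [8, 3]
4 -> fault, evict 8, frames [3, 4]
0 -> fault, evict 3, frames [4, 0]
8 -> fault, evict 4, frames [0, 8]
0 -> hit
7 -> fault, evict 8, frames [0, 7]
8 -> fault, evict 0, frames [7, 8]
4 -> fault, evict 7, frames [8, 4]
7 -> fault, evict 8, frames [4, 7]
8 -> fault, evict 4, frames [7, 8]
4 -> fault, evict 7, frames [8, 4]
7 -> fault, evict 8, frames [4, 7]
8 -> fault, evict 4, frames [7, 8]
4 -> fault, evict 7, frames [8, 4]
7 -> fault, evict 8, frames [4, 7]
Hits: 1 of 16 references → 1/16 = 0.0625.

0.06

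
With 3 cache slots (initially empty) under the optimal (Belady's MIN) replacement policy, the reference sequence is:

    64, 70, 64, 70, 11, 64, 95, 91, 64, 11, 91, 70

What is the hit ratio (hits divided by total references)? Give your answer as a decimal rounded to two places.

64: miss, frames {64}
70: miss, frames {64,70}
64: hit
70: hit
11: miss, frames {64,70,11}
64: hit
95: miss, evict 70, frames {64,11,95}
91: miss, evict 95, frames {64,11,91}
64: hit
11: hit
91: hit
70: miss, evict 91, frames {64,11,70}
Hits: 6 of 12 references → 6/12 = 0.5000.

0.50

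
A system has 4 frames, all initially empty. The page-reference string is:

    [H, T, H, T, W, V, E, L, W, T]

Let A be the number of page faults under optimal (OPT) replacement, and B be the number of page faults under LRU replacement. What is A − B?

Under OPT: F F . . F F F F . . → 6 faults.
Under LRU: F F . . F F F F . F → 7 faults.
A − B = 6 − 7 = -1.

-1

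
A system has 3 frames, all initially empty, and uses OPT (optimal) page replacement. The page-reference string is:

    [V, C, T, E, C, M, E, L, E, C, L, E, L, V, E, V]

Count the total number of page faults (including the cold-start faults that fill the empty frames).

7

V -> fault, frames {V}
C -> fault, frames {V,C}
T -> fault, frames {V,C,T}
E -> fault, evict T, frames {V,C,E}
C -> hit
M -> fault, evict V, frames {C,E,M}
E -> hit
L -> fault, evict M, frames {C,E,L}
E -> hit
C -> hit
L -> hit
E -> hit
L -> hit
V -> fault, evict L, frames {C,E,V}
E -> hit
V -> hit
Page faults: 7.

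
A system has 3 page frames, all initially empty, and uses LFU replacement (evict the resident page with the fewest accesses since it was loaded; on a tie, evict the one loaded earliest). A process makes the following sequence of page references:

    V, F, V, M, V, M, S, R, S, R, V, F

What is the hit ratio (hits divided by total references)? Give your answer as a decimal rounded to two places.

V: fault, frames [V]
F: fault, frames [V, F]
V: hit
M: fault, frames [V, F, M]
V: hit
M: hit
S: fault, evict F, frames [V, M, S]
R: fault, evict S, frames [V, M, R]
S: fault, evict R, frames [V, M, S]
R: fault, evict S, frames [V, M, R]
V: hit
F: fault, evict R, frames [V, M, F]
Hits: 4 of 12 references → 4/12 = 0.3333.

0.33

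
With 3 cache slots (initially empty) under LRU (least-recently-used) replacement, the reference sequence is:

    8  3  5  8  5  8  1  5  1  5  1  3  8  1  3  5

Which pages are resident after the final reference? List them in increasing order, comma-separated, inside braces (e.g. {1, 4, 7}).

{1, 3, 5}

8: fault, frames (8)
3: fault, frames (8 3)
5: fault, frames (8 3 5)
8: hit
5: hit
8: hit
1: fault, evict 3, frames (5 8 1)
5: hit
1: hit
5: hit
1: hit
3: fault, evict 8, frames (5 1 3)
8: fault, evict 5, frames (1 3 8)
1: hit
3: hit
5: fault, evict 8, frames (1 3 5)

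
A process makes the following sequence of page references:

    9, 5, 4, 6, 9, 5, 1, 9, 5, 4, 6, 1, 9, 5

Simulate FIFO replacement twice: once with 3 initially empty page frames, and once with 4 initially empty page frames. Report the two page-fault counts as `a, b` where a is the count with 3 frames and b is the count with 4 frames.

11, 12

3 frames: F F F F F F F . . F F . F F → 11 faults.
4 frames: F F F F . . F F F F F F F F → 12 faults.
12 > 11: adding a frame increased faults — Belady's anomaly.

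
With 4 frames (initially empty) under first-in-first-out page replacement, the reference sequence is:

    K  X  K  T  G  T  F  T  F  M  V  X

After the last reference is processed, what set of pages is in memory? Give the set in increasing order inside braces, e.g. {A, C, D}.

K: fault, frames {K}
X: fault, frames {K,X}
K: hit
T: fault, frames {K,X,T}
G: fault, frames {K,X,T,G}
T: hit
F: fault, evict K, frames {X,T,G,F}
T: hit
F: hit
M: fault, evict X, frames {T,G,F,M}
V: fault, evict T, frames {G,F,M,V}
X: fault, evict G, frames {F,M,V,X}

{F, M, V, X}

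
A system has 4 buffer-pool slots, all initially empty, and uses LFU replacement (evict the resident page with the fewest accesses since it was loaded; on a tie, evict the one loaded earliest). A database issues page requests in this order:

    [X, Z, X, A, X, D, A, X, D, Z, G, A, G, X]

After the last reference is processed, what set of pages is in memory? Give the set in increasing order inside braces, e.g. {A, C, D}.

{A, D, G, X}

X → fault, frames [X]
Z → fault, frames [X, Z]
X → hit
A → fault, frames [X, Z, A]
X → hit
D → fault, frames [X, Z, A, D]
A → hit
X → hit
D → hit
Z → hit
G → fault, evict Z, frames [X, A, D, G]
A → hit
G → hit
X → hit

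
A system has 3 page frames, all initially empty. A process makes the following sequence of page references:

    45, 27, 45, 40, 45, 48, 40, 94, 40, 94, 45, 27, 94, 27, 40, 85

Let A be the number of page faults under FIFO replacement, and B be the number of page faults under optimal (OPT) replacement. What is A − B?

Under FIFO: F F . F . F . F . . F F . . F F → 9 faults.
Under OPT: F F . F . F . F . . . F . . . F → 7 faults.
A − B = 9 − 7 = 2.

2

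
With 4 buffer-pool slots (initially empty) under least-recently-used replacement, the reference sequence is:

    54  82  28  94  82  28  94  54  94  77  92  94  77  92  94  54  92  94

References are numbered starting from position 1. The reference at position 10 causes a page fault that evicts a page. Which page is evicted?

82

pos 1: 54: miss, frames (54)
pos 2: 82: miss, frames (54 82)
pos 3: 28: miss, frames (54 82 28)
pos 4: 94: miss, frames (54 82 28 94)
pos 5: 82: hit
pos 6: 28: hit
pos 7: 94: hit
pos 8: 54: hit
pos 9: 94: hit
pos 10: 77: miss, evict 82, frames (28 54 94 77)
At position 10, page 82 is evicted.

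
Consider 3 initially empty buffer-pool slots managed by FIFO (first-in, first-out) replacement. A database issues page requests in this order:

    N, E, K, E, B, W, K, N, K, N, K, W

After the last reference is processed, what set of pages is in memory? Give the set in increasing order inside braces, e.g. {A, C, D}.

{K, N, W}

N → miss, frames {N}
E → miss, frames {N,E}
K → miss, frames {N,E,K}
E → hit
B → miss, evict N, frames {E,K,B}
W → miss, evict E, frames {K,B,W}
K → hit
N → miss, evict K, frames {B,W,N}
K → miss, evict B, frames {W,N,K}
N → hit
K → hit
W → hit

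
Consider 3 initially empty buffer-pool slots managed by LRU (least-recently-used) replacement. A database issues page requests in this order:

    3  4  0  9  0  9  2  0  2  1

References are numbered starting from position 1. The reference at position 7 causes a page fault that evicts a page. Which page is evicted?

4

pos 1: 3 → miss, frames (3)
pos 2: 4 → miss, frames (3 4)
pos 3: 0 → miss, frames (3 4 0)
pos 4: 9 → miss, evict 3, frames (4 0 9)
pos 5: 0 → hit
pos 6: 9 → hit
pos 7: 2 → miss, evict 4, frames (0 9 2)
At position 7, page 4 is evicted.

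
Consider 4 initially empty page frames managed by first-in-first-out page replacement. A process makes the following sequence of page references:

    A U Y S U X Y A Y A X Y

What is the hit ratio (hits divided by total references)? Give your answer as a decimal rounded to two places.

0.50

A -> fault, frames (A)
U -> fault, frames (A U)
Y -> fault, frames (A U Y)
S -> fault, frames (A U Y S)
U -> hit
X -> fault, evict A, frames (U Y S X)
Y -> hit
A -> fault, evict U, frames (Y S X A)
Y -> hit
A -> hit
X -> hit
Y -> hit
Hits: 6 of 12 references → 6/12 = 0.5000.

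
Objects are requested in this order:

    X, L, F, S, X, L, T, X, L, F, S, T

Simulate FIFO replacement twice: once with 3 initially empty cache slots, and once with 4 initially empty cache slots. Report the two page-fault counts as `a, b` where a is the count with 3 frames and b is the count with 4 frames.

3 frames: F F F F F F F . . F F . → 9 faults.
4 frames: F F F F . . F F F F F F → 10 faults.
10 > 9: adding a frame increased faults — Belady's anomaly.

9, 10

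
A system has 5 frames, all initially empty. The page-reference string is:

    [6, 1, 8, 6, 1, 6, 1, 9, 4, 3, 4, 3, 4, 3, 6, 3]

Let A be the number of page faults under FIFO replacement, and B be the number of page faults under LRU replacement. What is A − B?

1

Under FIFO: F F F . . . . F F F . . . . F . → 7 faults.
Under LRU: F F F . . . . F F F . . . . . . → 6 faults.
A − B = 7 − 6 = 1.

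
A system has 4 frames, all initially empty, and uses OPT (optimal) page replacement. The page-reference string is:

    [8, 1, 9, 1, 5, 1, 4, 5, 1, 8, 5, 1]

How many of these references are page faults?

5

8 → miss, frames (8)
1 → miss, frames (8 1)
9 → miss, frames (8 1 9)
1 → hit
5 → miss, frames (8 1 9 5)
1 → hit
4 → miss, evict 9, frames (8 1 5 4)
5 → hit
1 → hit
8 → hit
5 → hit
1 → hit
Page faults: 5.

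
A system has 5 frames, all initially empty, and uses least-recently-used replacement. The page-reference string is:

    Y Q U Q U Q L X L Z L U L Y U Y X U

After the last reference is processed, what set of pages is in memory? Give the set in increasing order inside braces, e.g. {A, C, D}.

{L, U, X, Y, Z}

Y -> miss, frames [Y]
Q -> miss, frames [Y, Q]
U -> miss, frames [Y, Q, U]
Q -> hit
U -> hit
Q -> hit
L -> miss, frames [Y, U, Q, L]
X -> miss, frames [Y, U, Q, L, X]
L -> hit
Z -> miss, evict Y, frames [U, Q, X, L, Z]
L -> hit
U -> hit
L -> hit
Y -> miss, evict Q, frames [X, Z, U, L, Y]
U -> hit
Y -> hit
X -> hit
U -> hit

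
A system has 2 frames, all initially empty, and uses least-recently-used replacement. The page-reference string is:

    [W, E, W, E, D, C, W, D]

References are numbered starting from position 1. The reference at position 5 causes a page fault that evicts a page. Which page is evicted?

W

pos 1: W -> fault, frames [W]
pos 2: E -> fault, frames [W, E]
pos 3: W -> hit
pos 4: E -> hit
pos 5: D -> fault, evict W, frames [E, D]
At position 5, page W is evicted.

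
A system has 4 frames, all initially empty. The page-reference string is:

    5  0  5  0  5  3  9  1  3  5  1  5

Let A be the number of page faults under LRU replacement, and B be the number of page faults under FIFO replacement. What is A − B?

-1

Under LRU: F F . . . F F F . . . . → 5 faults.
Under FIFO: F F . . . F F F . F . . → 6 faults.
A − B = 5 − 6 = -1.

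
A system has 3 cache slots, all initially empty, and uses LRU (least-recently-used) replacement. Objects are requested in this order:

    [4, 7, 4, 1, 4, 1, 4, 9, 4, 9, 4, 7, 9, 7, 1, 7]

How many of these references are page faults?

6

4 → fault, frames [4]
7 → fault, frames [4, 7]
4 → hit
1 → fault, frames [7, 4, 1]
4 → hit
1 → hit
4 → hit
9 → fault, evict 7, frames [1, 4, 9]
4 → hit
9 → hit
4 → hit
7 → fault, evict 1, frames [9, 4, 7]
9 → hit
7 → hit
1 → fault, evict 4, frames [9, 7, 1]
7 → hit
Page faults: 6.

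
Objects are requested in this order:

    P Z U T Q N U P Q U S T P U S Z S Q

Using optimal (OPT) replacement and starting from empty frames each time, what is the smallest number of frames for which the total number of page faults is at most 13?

3

f=1: 18 faults
f=2: 14 faults
f=3: 12 faults
f=4: 10 faults
f=5: 8 faults
f=6: 7 faults
f=7: 7 faults
Smallest f with faults ≤ 13 is 3.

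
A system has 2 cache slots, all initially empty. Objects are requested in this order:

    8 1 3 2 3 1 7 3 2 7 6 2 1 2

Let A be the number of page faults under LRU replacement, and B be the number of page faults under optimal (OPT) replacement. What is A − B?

3

Under LRU: F F F F . F F F F F F F F . → 12 faults.
Under OPT: F F F F . F F . F . F . F . → 9 faults.
A − B = 12 − 9 = 3.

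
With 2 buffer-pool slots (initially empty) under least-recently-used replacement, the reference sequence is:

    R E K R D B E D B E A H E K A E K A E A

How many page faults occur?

R: miss, frames {R}
E: miss, frames {R,E}
K: miss, evict R, frames {E,K}
R: miss, evict E, frames {K,R}
D: miss, evict K, frames {R,D}
B: miss, evict R, frames {D,B}
E: miss, evict D, frames {B,E}
D: miss, evict B, frames {E,D}
B: miss, evict E, frames {D,B}
E: miss, evict D, frames {B,E}
A: miss, evict B, frames {E,A}
H: miss, evict E, frames {A,H}
E: miss, evict A, frames {H,E}
K: miss, evict H, frames {E,K}
A: miss, evict E, frames {K,A}
E: miss, evict K, frames {A,E}
K: miss, evict A, frames {E,K}
A: miss, evict E, frames {K,A}
E: miss, evict K, frames {A,E}
A: hit
Page faults: 19.

19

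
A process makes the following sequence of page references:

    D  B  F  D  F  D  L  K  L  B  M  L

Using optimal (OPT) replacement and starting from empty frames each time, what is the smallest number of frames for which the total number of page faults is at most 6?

3

f=1: 12 faults
f=2: 7 faults
f=3: 6 faults
f=4: 6 faults
f=5: 6 faults
f=6: 6 faults
Smallest f with faults ≤ 6 is 3.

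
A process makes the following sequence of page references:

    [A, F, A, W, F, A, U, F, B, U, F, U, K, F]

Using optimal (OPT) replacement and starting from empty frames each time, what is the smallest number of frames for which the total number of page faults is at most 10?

f=1: 14 faults
f=2: 8 faults
f=3: 6 faults
f=4: 6 faults
f=5: 6 faults
f=6: 6 faults
Smallest f with faults ≤ 10 is 2.

2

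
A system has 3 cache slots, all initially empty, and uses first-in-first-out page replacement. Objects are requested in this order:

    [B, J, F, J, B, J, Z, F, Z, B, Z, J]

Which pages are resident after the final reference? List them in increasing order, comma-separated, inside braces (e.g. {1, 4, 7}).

{B, J, Z}

B → miss, frames (B)
J → miss, frames (B J)
F → miss, frames (B J F)
J → hit
B → hit
J → hit
Z → miss, evict B, frames (J F Z)
F → hit
Z → hit
B → miss, evict J, frames (F Z B)
Z → hit
J → miss, evict F, frames (Z B J)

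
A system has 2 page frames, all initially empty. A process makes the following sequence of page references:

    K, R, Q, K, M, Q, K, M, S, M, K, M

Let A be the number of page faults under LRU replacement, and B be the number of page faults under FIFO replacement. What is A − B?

-1

Under LRU: F F F F F F F F F . F . → 10 faults.
Under FIFO: F F F F F F F F F . F F → 11 faults.
A − B = 10 − 11 = -1.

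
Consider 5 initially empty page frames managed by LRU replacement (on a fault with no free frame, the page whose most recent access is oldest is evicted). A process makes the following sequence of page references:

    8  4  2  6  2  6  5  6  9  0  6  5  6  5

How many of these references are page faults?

8: fault, frames [8]
4: fault, frames [8, 4]
2: fault, frames [8, 4, 2]
6: fault, frames [8, 4, 2, 6]
2: hit
6: hit
5: fault, frames [8, 4, 2, 6, 5]
6: hit
9: fault, evict 8, frames [4, 2, 5, 6, 9]
0: fault, evict 4, frames [2, 5, 6, 9, 0]
6: hit
5: hit
6: hit
5: hit
Page faults: 7.

7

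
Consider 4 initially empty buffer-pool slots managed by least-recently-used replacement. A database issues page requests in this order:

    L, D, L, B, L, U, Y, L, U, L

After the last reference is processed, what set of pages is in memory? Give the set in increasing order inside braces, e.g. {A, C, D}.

L: fault, frames (L)
D: fault, frames (L D)
L: hit
B: fault, frames (D L B)
L: hit
U: fault, frames (D B L U)
Y: fault, evict D, frames (B L U Y)
L: hit
U: hit
L: hit

{B, L, U, Y}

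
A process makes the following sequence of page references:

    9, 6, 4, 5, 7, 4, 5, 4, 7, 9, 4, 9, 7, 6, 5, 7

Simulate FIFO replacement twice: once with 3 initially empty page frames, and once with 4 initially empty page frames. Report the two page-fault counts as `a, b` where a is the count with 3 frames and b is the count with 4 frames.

10, 7

3 frames: F F F F F . . . . F F . . F F F → 10 faults.
4 frames: F F F F F . . . . F . . . F . . → 7 faults.
7 < 10: adding a frame reduced faults, as is typical.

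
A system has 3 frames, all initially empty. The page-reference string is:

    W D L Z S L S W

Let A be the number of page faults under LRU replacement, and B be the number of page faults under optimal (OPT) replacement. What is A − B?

1

Under LRU: F F F F F . . F → 6 faults.
Under OPT: F F F F F . . . → 5 faults.
A − B = 6 − 5 = 1.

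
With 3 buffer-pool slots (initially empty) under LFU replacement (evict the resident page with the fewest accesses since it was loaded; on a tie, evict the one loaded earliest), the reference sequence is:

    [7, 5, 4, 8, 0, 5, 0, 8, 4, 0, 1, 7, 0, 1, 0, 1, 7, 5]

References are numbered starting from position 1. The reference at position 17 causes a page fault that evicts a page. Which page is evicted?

pos 1: 7: miss, frames {7}
pos 2: 5: miss, frames {7,5}
pos 3: 4: miss, frames {7,5,4}
pos 4: 8: miss, evict 7, frames {5,4,8}
pos 5: 0: miss, evict 5, frames {4,8,0}
pos 6: 5: miss, evict 4, frames {8,0,5}
pos 7: 0: hit
pos 8: 8: hit
pos 9: 4: miss, evict 5, frames {8,0,4}
pos 10: 0: hit
pos 11: 1: miss, evict 4, frames {8,0,1}
pos 12: 7: miss, evict 1, frames {8,0,7}
pos 13: 0: hit
pos 14: 1: miss, evict 7, frames {8,0,1}
pos 15: 0: hit
pos 16: 1: hit
pos 17: 7: miss, evict 8, frames {0,1,7}
At position 17, page 8 is evicted.

8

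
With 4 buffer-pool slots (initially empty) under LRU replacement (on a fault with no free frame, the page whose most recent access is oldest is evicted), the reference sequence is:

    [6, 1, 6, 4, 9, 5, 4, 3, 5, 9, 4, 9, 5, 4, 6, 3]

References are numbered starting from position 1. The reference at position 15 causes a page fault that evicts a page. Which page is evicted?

3

pos 1: 6 -> fault, frames [6]
pos 2: 1 -> fault, frames [6, 1]
pos 3: 6 -> hit
pos 4: 4 -> fault, frames [1, 6, 4]
pos 5: 9 -> fault, frames [1, 6, 4, 9]
pos 6: 5 -> fault, evict 1, frames [6, 4, 9, 5]
pos 7: 4 -> hit
pos 8: 3 -> fault, evict 6, frames [9, 5, 4, 3]
pos 9: 5 -> hit
pos 10: 9 -> hit
pos 11: 4 -> hit
pos 12: 9 -> hit
pos 13: 5 -> hit
pos 14: 4 -> hit
pos 15: 6 -> fault, evict 3, frames [9, 5, 4, 6]
At position 15, page 3 is evicted.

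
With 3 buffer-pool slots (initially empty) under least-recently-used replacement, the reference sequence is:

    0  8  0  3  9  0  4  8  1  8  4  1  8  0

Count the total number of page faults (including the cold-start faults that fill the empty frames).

8

0: fault, frames {0}
8: fault, frames {0,8}
0: hit
3: fault, frames {8,0,3}
9: fault, evict 8, frames {0,3,9}
0: hit
4: fault, evict 3, frames {9,0,4}
8: fault, evict 9, frames {0,4,8}
1: fault, evict 0, frames {4,8,1}
8: hit
4: hit
1: hit
8: hit
0: fault, evict 4, frames {1,8,0}
Page faults: 8.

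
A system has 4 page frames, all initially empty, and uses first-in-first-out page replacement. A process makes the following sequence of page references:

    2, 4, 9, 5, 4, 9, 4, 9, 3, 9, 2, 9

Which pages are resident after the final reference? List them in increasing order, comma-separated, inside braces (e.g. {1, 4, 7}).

2: miss, frames (2)
4: miss, frames (2 4)
9: miss, frames (2 4 9)
5: miss, frames (2 4 9 5)
4: hit
9: hit
4: hit
9: hit
3: miss, evict 2, frames (4 9 5 3)
9: hit
2: miss, evict 4, frames (9 5 3 2)
9: hit

{2, 3, 5, 9}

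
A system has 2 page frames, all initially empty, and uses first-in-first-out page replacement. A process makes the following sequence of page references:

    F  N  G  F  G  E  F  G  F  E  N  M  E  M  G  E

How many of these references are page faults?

F -> fault, frames {F}
N -> fault, frames {F,N}
G -> fault, evict F, frames {N,G}
F -> fault, evict N, frames {G,F}
G -> hit
E -> fault, evict G, frames {F,E}
F -> hit
G -> fault, evict F, frames {E,G}
F -> fault, evict E, frames {G,F}
E -> fault, evict G, frames {F,E}
N -> fault, evict F, frames {E,N}
M -> fault, evict E, frames {N,M}
E -> fault, evict N, frames {M,E}
M -> hit
G -> fault, evict M, frames {E,G}
E -> hit
Page faults: 12.

12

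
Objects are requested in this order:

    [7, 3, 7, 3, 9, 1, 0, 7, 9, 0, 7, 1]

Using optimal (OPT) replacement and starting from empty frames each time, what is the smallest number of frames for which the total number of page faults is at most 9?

f=1: 12 faults
f=2: 8 faults
f=3: 6 faults
f=4: 5 faults
f=5: 5 faults
Smallest f with faults ≤ 9 is 2.

2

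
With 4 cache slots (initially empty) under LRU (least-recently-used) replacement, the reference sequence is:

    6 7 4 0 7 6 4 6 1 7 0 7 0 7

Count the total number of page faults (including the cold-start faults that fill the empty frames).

6

6 -> miss, frames {6}
7 -> miss, frames {6,7}
4 -> miss, frames {6,7,4}
0 -> miss, frames {6,7,4,0}
7 -> hit
6 -> hit
4 -> hit
6 -> hit
1 -> miss, evict 0, frames {7,4,6,1}
7 -> hit
0 -> miss, evict 4, frames {6,1,7,0}
7 -> hit
0 -> hit
7 -> hit
Page faults: 6.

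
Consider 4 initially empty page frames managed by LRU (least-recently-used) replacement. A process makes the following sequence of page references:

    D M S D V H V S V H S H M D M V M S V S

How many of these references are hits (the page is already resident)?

D: fault, frames (D)
M: fault, frames (D M)
S: fault, frames (D M S)
D: hit
V: fault, frames (M S D V)
H: fault, evict M, frames (S D V H)
V: hit
S: hit
V: hit
H: hit
S: hit
H: hit
M: fault, evict D, frames (V S H M)
D: fault, evict V, frames (S H M D)
M: hit
V: fault, evict S, frames (H D M V)
M: hit
S: fault, evict H, frames (D V M S)
V: hit
S: hit
Hits: 11.

11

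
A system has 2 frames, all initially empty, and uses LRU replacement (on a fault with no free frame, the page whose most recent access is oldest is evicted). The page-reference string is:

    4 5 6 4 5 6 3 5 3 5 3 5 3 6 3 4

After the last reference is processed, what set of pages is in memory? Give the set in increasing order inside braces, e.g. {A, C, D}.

{3, 4}

4 -> miss, frames [4]
5 -> miss, frames [4, 5]
6 -> miss, evict 4, frames [5, 6]
4 -> miss, evict 5, frames [6, 4]
5 -> miss, evict 6, frames [4, 5]
6 -> miss, evict 4, frames [5, 6]
3 -> miss, evict 5, frames [6, 3]
5 -> miss, evict 6, frames [3, 5]
3 -> hit
5 -> hit
3 -> hit
5 -> hit
3 -> hit
6 -> miss, evict 5, frames [3, 6]
3 -> hit
4 -> miss, evict 6, frames [3, 4]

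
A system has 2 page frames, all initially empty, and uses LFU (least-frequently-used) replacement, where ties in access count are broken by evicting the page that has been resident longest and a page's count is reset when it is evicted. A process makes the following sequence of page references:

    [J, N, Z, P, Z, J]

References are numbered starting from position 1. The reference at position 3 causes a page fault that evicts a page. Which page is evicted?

J

pos 1: J → fault, frames {J}
pos 2: N → fault, frames {J,N}
pos 3: Z → fault, evict J, frames {N,Z}
At position 3, page J is evicted.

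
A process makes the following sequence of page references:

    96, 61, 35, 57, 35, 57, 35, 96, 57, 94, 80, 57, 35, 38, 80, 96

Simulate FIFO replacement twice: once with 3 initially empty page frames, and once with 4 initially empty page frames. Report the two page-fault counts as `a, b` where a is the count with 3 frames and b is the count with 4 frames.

12, 8

3 frames: F F F F . . . F . F F F F F F F → 12 faults.
4 frames: F F F F . . . . . F F . . F . F → 8 faults.
8 < 12: adding a frame reduced faults, as is typical.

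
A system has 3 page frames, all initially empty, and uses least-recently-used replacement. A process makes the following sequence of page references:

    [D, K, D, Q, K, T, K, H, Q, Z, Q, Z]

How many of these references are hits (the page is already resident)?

D → miss, frames {D}
K → miss, frames {D,K}
D → hit
Q → miss, frames {K,D,Q}
K → hit
T → miss, evict D, frames {Q,K,T}
K → hit
H → miss, evict Q, frames {T,K,H}
Q → miss, evict T, frames {K,H,Q}
Z → miss, evict K, frames {H,Q,Z}
Q → hit
Z → hit
Hits: 5.

5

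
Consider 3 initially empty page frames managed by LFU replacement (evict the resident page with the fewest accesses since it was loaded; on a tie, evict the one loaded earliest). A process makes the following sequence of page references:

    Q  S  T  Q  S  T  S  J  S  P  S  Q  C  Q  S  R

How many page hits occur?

Q → fault, frames {Q}
S → fault, frames {Q,S}
T → fault, frames {Q,S,T}
Q → hit
S → hit
T → hit
S → hit
J → fault, evict Q, frames {S,T,J}
S → hit
P → fault, evict J, frames {S,T,P}
S → hit
Q → fault, evict P, frames {S,T,Q}
C → fault, evict Q, frames {S,T,C}
Q → fault, evict C, frames {S,T,Q}
S → hit
R → fault, evict Q, frames {S,T,R}
Hits: 7.

7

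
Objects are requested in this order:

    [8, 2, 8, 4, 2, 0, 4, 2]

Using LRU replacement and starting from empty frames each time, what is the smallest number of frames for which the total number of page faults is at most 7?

f=1: 8 faults
f=2: 7 faults
f=3: 4 faults
f=4: 4 faults
Smallest f with faults ≤ 7 is 2.

2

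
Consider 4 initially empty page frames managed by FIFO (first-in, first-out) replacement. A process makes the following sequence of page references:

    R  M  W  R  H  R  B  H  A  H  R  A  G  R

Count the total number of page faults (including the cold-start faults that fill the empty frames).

R → fault, frames (R)
M → fault, frames (R M)
W → fault, frames (R M W)
R → hit
H → fault, frames (R M W H)
R → hit
B → fault, evict R, frames (M W H B)
H → hit
A → fault, evict M, frames (W H B A)
H → hit
R → fault, evict W, frames (H B A R)
A → hit
G → fault, evict H, frames (B A R G)
R → hit
Page faults: 8.

8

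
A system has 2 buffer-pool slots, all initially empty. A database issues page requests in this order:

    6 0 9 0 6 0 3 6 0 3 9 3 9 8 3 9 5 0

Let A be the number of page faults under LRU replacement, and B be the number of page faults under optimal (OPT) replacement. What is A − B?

Under LRU: F F F . F . F F F F F . . F F F F F → 14 faults.
Under OPT: F F F . F . F . F . F . . F . F F F → 11 faults.
A − B = 14 − 11 = 3.

3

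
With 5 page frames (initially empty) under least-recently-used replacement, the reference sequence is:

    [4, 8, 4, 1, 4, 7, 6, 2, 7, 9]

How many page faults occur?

4: fault, frames [4]
8: fault, frames [4, 8]
4: hit
1: fault, frames [8, 4, 1]
4: hit
7: fault, frames [8, 1, 4, 7]
6: fault, frames [8, 1, 4, 7, 6]
2: fault, evict 8, frames [1, 4, 7, 6, 2]
7: hit
9: fault, evict 1, frames [4, 6, 2, 7, 9]
Page faults: 7.

7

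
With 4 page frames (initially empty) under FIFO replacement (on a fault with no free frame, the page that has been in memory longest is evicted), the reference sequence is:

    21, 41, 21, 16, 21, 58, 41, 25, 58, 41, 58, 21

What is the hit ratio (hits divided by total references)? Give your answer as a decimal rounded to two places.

21 → fault, frames {21}
41 → fault, frames {21,41}
21 → hit
16 → fault, frames {21,41,16}
21 → hit
58 → fault, frames {21,41,16,58}
41 → hit
25 → fault, evict 21, frames {41,16,58,25}
58 → hit
41 → hit
58 → hit
21 → fault, evict 41, frames {16,58,25,21}
Hits: 6 of 12 references → 6/12 = 0.5000.

0.50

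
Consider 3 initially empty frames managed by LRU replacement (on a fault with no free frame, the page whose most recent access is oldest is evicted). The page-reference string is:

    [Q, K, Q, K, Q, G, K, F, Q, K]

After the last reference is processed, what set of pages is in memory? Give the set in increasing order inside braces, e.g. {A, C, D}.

Q -> miss, frames {Q}
K -> miss, frames {Q,K}
Q -> hit
K -> hit
Q -> hit
G -> miss, frames {K,Q,G}
K -> hit
F -> miss, evict Q, frames {G,K,F}
Q -> miss, evict G, frames {K,F,Q}
K -> hit

{F, K, Q}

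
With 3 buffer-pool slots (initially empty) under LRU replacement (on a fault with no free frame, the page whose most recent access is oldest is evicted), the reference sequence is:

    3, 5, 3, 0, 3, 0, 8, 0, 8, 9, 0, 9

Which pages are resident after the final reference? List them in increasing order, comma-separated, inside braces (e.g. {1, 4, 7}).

{0, 8, 9}

3: miss, frames {3}
5: miss, frames {3,5}
3: hit
0: miss, frames {5,3,0}
3: hit
0: hit
8: miss, evict 5, frames {3,0,8}
0: hit
8: hit
9: miss, evict 3, frames {0,8,9}
0: hit
9: hit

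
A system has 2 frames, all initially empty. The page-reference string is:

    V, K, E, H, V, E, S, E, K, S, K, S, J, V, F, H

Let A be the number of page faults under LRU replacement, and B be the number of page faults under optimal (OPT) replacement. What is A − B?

Under LRU: F F F F F F F . F F . . F F F F → 13 faults.
Under OPT: F F F F . F F . F . . . F F F F → 11 faults.
A − B = 13 − 11 = 2.

2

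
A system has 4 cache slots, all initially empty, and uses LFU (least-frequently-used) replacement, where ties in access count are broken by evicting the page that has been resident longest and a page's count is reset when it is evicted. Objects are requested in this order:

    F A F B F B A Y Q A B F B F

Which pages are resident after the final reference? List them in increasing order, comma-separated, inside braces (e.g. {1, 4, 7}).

{A, B, F, Q}

F: miss, frames (F)
A: miss, frames (F A)
F: hit
B: miss, frames (F A B)
F: hit
B: hit
A: hit
Y: miss, frames (F A B Y)
Q: miss, evict Y, frames (F A B Q)
A: hit
B: hit
F: hit
B: hit
F: hit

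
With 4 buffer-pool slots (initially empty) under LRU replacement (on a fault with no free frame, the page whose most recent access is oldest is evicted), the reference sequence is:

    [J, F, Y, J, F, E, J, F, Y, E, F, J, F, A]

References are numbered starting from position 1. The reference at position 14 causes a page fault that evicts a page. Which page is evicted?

pos 1: J -> fault, frames (J)
pos 2: F -> fault, frames (J F)
pos 3: Y -> fault, frames (J F Y)
pos 4: J -> hit
pos 5: F -> hit
pos 6: E -> fault, frames (Y J F E)
pos 7: J -> hit
pos 8: F -> hit
pos 9: Y -> hit
pos 10: E -> hit
pos 11: F -> hit
pos 12: J -> hit
pos 13: F -> hit
pos 14: A -> fault, evict Y, frames (E J F A)
At position 14, page Y is evicted.

Y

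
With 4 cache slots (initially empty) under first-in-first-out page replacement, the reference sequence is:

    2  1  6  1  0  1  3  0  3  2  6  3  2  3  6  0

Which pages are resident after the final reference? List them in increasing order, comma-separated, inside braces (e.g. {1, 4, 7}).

{0, 2, 3, 6}

2 → fault, frames {2}
1 → fault, frames {2,1}
6 → fault, frames {2,1,6}
1 → hit
0 → fault, frames {2,1,6,0}
1 → hit
3 → fault, evict 2, frames {1,6,0,3}
0 → hit
3 → hit
2 → fault, evict 1, frames {6,0,3,2}
6 → hit
3 → hit
2 → hit
3 → hit
6 → hit
0 → hit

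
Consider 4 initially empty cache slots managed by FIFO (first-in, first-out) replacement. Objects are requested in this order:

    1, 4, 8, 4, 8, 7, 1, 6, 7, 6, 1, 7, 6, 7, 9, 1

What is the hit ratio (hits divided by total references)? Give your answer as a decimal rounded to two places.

0.56

1 -> fault, frames {1}
4 -> fault, frames {1,4}
8 -> fault, frames {1,4,8}
4 -> hit
8 -> hit
7 -> fault, frames {1,4,8,7}
1 -> hit
6 -> fault, evict 1, frames {4,8,7,6}
7 -> hit
6 -> hit
1 -> fault, evict 4, frames {8,7,6,1}
7 -> hit
6 -> hit
7 -> hit
9 -> fault, evict 8, frames {7,6,1,9}
1 -> hit
Hits: 9 of 16 references → 9/16 = 0.5625.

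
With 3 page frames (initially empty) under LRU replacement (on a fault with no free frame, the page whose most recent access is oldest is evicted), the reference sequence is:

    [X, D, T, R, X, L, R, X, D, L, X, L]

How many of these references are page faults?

8

X → miss, frames [X]
D → miss, frames [X, D]
T → miss, frames [X, D, T]
R → miss, evict X, frames [D, T, R]
X → miss, evict D, frames [T, R, X]
L → miss, evict T, frames [R, X, L]
R → hit
X → hit
D → miss, evict L, frames [R, X, D]
L → miss, evict R, frames [X, D, L]
X → hit
L → hit
Page faults: 8.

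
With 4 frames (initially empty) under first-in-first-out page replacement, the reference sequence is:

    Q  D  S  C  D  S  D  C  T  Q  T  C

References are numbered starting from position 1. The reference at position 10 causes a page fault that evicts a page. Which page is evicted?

D

pos 1: Q -> fault, frames [Q]
pos 2: D -> fault, frames [Q, D]
pos 3: S -> fault, frames [Q, D, S]
pos 4: C -> fault, frames [Q, D, S, C]
pos 5: D -> hit
pos 6: S -> hit
pos 7: D -> hit
pos 8: C -> hit
pos 9: T -> fault, evict Q, frames [D, S, C, T]
pos 10: Q -> fault, evict D, frames [S, C, T, Q]
At position 10, page D is evicted.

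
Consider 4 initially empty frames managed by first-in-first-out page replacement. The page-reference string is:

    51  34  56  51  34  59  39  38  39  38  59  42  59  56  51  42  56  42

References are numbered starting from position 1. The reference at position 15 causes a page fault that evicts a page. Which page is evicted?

pos 1: 51: miss, frames (51)
pos 2: 34: miss, frames (51 34)
pos 3: 56: miss, frames (51 34 56)
pos 4: 51: hit
pos 5: 34: hit
pos 6: 59: miss, frames (51 34 56 59)
pos 7: 39: miss, evict 51, frames (34 56 59 39)
pos 8: 38: miss, evict 34, frames (56 59 39 38)
pos 9: 39: hit
pos 10: 38: hit
pos 11: 59: hit
pos 12: 42: miss, evict 56, frames (59 39 38 42)
pos 13: 59: hit
pos 14: 56: miss, evict 59, frames (39 38 42 56)
pos 15: 51: miss, evict 39, frames (38 42 56 51)
At position 15, page 39 is evicted.

39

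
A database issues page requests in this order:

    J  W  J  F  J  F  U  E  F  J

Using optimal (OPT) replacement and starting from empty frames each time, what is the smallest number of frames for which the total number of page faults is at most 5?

3

f=1: 10 faults
f=2: 6 faults
f=3: 5 faults
f=4: 5 faults
f=5: 5 faults
Smallest f with faults ≤ 5 is 3.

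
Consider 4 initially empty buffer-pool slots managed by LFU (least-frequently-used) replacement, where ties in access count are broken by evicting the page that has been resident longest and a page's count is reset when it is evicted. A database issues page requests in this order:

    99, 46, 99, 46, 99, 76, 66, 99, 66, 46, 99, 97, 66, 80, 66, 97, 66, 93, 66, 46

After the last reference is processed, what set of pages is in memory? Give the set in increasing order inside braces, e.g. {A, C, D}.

99 -> fault, frames {99}
46 -> fault, frames {99,46}
99 -> hit
46 -> hit
99 -> hit
76 -> fault, frames {99,46,76}
66 -> fault, frames {99,46,76,66}
99 -> hit
66 -> hit
46 -> hit
99 -> hit
97 -> fault, evict 76, frames {99,46,66,97}
66 -> hit
80 -> fault, evict 97, frames {99,46,66,80}
66 -> hit
97 -> fault, evict 80, frames {99,46,66,97}
66 -> hit
93 -> fault, evict 97, frames {99,46,66,93}
66 -> hit
46 -> hit

{46, 66, 93, 99}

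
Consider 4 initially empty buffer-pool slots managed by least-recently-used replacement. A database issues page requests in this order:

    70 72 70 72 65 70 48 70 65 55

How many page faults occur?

70 → miss, frames {70}
72 → miss, frames {70,72}
70 → hit
72 → hit
65 → miss, frames {70,72,65}
70 → hit
48 → miss, frames {72,65,70,48}
70 → hit
65 → hit
55 → miss, evict 72, frames {48,70,65,55}
Page faults: 5.

5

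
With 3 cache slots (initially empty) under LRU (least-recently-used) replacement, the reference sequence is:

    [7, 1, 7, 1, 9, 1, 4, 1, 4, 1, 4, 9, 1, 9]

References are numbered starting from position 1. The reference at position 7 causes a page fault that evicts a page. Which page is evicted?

pos 1: 7: fault, frames (7)
pos 2: 1: fault, frames (7 1)
pos 3: 7: hit
pos 4: 1: hit
pos 5: 9: fault, frames (7 1 9)
pos 6: 1: hit
pos 7: 4: fault, evict 7, frames (9 1 4)
At position 7, page 7 is evicted.

7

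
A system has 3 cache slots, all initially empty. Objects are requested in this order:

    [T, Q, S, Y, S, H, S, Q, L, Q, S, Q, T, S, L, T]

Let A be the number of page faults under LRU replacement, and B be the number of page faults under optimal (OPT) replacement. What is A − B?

Under LRU: F F F F . F . F F . . . F . F . → 9 faults.
Under OPT: F F F F . F . . F . . . F . . . → 7 faults.
A − B = 9 − 7 = 2.

2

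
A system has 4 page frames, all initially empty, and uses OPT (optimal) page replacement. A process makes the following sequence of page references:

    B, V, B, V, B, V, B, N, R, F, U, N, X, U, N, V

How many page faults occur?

7

B: miss, frames {B}
V: miss, frames {B,V}
B: hit
V: hit
B: hit
V: hit
B: hit
N: miss, frames {B,V,N}
R: miss, frames {B,V,N,R}
F: miss, evict R, frames {B,V,N,F}
U: miss, evict F, frames {B,V,N,U}
N: hit
X: miss, evict B, frames {V,N,U,X}
U: hit
N: hit
V: hit
Page faults: 7.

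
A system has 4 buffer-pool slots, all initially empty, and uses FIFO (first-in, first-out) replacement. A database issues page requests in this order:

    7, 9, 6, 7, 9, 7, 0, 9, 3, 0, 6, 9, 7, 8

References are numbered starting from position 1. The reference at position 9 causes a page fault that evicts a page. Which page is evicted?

7

pos 1: 7 -> fault, frames (7)
pos 2: 9 -> fault, frames (7 9)
pos 3: 6 -> fault, frames (7 9 6)
pos 4: 7 -> hit
pos 5: 9 -> hit
pos 6: 7 -> hit
pos 7: 0 -> fault, frames (7 9 6 0)
pos 8: 9 -> hit
pos 9: 3 -> fault, evict 7, frames (9 6 0 3)
At position 9, page 7 is evicted.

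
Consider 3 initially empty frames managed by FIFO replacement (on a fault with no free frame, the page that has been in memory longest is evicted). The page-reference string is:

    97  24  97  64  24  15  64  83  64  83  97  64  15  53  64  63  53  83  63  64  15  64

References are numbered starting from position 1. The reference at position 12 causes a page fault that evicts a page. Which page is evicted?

15

pos 1: 97 → miss, frames [97]
pos 2: 24 → miss, frames [97, 24]
pos 3: 97 → hit
pos 4: 64 → miss, frames [97, 24, 64]
pos 5: 24 → hit
pos 6: 15 → miss, evict 97, frames [24, 64, 15]
pos 7: 64 → hit
pos 8: 83 → miss, evict 24, frames [64, 15, 83]
pos 9: 64 → hit
pos 10: 83 → hit
pos 11: 97 → miss, evict 64, frames [15, 83, 97]
pos 12: 64 → miss, evict 15, frames [83, 97, 64]
At position 12, page 15 is evicted.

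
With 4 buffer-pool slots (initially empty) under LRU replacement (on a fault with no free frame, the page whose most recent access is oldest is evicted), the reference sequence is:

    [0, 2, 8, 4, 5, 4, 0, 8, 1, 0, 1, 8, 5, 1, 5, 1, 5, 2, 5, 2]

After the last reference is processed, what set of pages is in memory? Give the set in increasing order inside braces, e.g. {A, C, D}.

0: fault, frames [0]
2: fault, frames [0, 2]
8: fault, frames [0, 2, 8]
4: fault, frames [0, 2, 8, 4]
5: fault, evict 0, frames [2, 8, 4, 5]
4: hit
0: fault, evict 2, frames [8, 5, 4, 0]
8: hit
1: fault, evict 5, frames [4, 0, 8, 1]
0: hit
1: hit
8: hit
5: fault, evict 4, frames [0, 1, 8, 5]
1: hit
5: hit
1: hit
5: hit
2: fault, evict 0, frames [8, 1, 5, 2]
5: hit
2: hit

{1, 2, 5, 8}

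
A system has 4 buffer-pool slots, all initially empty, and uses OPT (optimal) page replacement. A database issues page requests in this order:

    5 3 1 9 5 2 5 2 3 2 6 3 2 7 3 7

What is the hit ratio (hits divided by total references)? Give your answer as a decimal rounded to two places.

5 → fault, frames [5]
3 → fault, frames [5, 3]
1 → fault, frames [5, 3, 1]
9 → fault, frames [5, 3, 1, 9]
5 → hit
2 → fault, evict 9, frames [5, 3, 1, 2]
5 → hit
2 → hit
3 → hit
2 → hit
6 → fault, evict 1, frames [5, 3, 2, 6]
3 → hit
2 → hit
7 → fault, evict 6, frames [5, 3, 2, 7]
3 → hit
7 → hit
Hits: 9 of 16 references → 9/16 = 0.5625.

0.56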